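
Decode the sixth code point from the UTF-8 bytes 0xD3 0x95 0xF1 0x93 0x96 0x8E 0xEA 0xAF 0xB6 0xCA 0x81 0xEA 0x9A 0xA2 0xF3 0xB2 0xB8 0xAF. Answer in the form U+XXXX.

Offset 0: leading byte 0xD3 = 11010011 → 2-byte char #1 = D3 95.
Offset 2: leading byte 0xF1 = 11110001 → 4-byte char #2 = F1 93 96 8E.
Offset 6: leading byte 0xEA = 11101010 → 3-byte char #3 = EA AF B6.
Offset 9: leading byte 0xCA = 11001010 → 2-byte char #4 = CA 81.
Offset 11: leading byte 0xEA = 11101010 → 3-byte char #5 = EA 9A A2.
Offset 14: leading byte 0xF3 = 11110011 → 4-byte char #6 = F3 B2 B8 AF.
Leading byte 0xF3 = 11110011 matches 11110xxx → 4-byte sequence.
Byte 1: 0xF3 = 11110011, payload 011 (3 bits).
Byte 2: 0xB2 = 10110010 (10xxxxxx ✓), payload 110010.
Byte 3: 0xB8 = 10111000 (10xxxxxx ✓), payload 111000.
Byte 4: 0xAF = 10101111 (10xxxxxx ✓), payload 101111.
Concatenate: 011110010111000101111 = 0xF2E2F (21 bits → U+F2E2F).

U+F2E2F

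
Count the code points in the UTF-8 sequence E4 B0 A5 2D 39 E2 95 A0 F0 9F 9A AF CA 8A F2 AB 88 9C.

Byte at offset 0: 0xE4 = 11100100 → 3-byte char (#1). Advance 3.
Byte at offset 3: 0x2D = 00101101 → 1-byte char (#2). Advance 1.
Byte at offset 4: 0x39 = 00111001 → 1-byte char (#3). Advance 1.
Byte at offset 5: 0xE2 = 11100010 → 3-byte char (#4). Advance 3.
Byte at offset 8: 0xF0 = 11110000 → 4-byte char (#5). Advance 4.
Byte at offset 12: 0xCA = 11001010 → 2-byte char (#6). Advance 2.
Byte at offset 14: 0xF2 = 11110010 → 4-byte char (#7). Advance 4.
Reached end at offset 18 after 7 code points.

7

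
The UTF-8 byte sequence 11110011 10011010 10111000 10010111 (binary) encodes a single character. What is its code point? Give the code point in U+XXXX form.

Leading byte 0xF3 = 11110011 matches 11110xxx → 4-byte sequence.
Byte 1: 0xF3 = 11110011, payload 011 (3 bits).
Byte 2: 0x9A = 10011010 (10xxxxxx ✓), payload 011010.
Byte 3: 0xB8 = 10111000 (10xxxxxx ✓), payload 111000.
Byte 4: 0x97 = 10010111 (10xxxxxx ✓), payload 010111.
Concatenate: 011011010111000010111 = 0xDAE17 (21 bits → U+DAE17).

U+DAE17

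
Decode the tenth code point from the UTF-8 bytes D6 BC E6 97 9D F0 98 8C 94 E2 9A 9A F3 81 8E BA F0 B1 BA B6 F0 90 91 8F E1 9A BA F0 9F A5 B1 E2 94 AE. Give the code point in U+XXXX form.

Offset 0: leading byte 0xD6 = 11010110 → 2-byte char #1 = D6 BC.
Offset 2: leading byte 0xE6 = 11100110 → 3-byte char #2 = E6 97 9D.
Offset 5: leading byte 0xF0 = 11110000 → 4-byte char #3 = F0 98 8C 94.
Offset 9: leading byte 0xE2 = 11100010 → 3-byte char #4 = E2 9A 9A.
Offset 12: leading byte 0xF3 = 11110011 → 4-byte char #5 = F3 81 8E BA.
Offset 16: leading byte 0xF0 = 11110000 → 4-byte char #6 = F0 B1 BA B6.
Offset 20: leading byte 0xF0 = 11110000 → 4-byte char #7 = F0 90 91 8F.
Offset 24: leading byte 0xE1 = 11100001 → 3-byte char #8 = E1 9A BA.
Offset 27: leading byte 0xF0 = 11110000 → 4-byte char #9 = F0 9F A5 B1.
Offset 31: leading byte 0xE2 = 11100010 → 3-byte char #10 = E2 94 AE.
Leading byte 0xE2 = 11100010 matches 1110xxxx → 3-byte sequence.
Byte 1: 0xE2 = 11100010, payload 0010 (4 bits).
Byte 2: 0x94 = 10010100 (10xxxxxx ✓), payload 010100.
Byte 3: 0xAE = 10101110 (10xxxxxx ✓), payload 101110.
Concatenate: 0010010100101110 = 0x252E (16 bits → U+252E).

U+252E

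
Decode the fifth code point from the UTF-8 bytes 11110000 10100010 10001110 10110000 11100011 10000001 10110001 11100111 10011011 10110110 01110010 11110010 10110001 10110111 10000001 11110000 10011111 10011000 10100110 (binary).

U+B1DC1

Offset 0: leading byte 0xF0 = 11110000 → 4-byte char #1 = F0 A2 8E B0.
Offset 4: leading byte 0xE3 = 11100011 → 3-byte char #2 = E3 81 B1.
Offset 7: leading byte 0xE7 = 11100111 → 3-byte char #3 = E7 9B B6.
Offset 10: leading byte 0x72 = 01110010 → 1-byte char #4 = 72.
Offset 11: leading byte 0xF2 = 11110010 → 4-byte char #5 = F2 B1 B7 81.
Leading byte 0xF2 = 11110010 matches 11110xxx → 4-byte sequence.
Byte 1: 0xF2 = 11110010, payload 010 (3 bits).
Byte 2: 0xB1 = 10110001 (10xxxxxx ✓), payload 110001.
Byte 3: 0xB7 = 10110111 (10xxxxxx ✓), payload 110111.
Byte 4: 0x81 = 10000001 (10xxxxxx ✓), payload 000001.
Concatenate: 010110001110111000001 = 0xB1DC1 (21 bits → U+B1DC1).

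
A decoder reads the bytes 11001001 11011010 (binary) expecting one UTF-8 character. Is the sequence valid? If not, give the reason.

Leading byte 0xC9 = 11001001 → 2-byte form.
Byte 2 is 0xDA = 11011010, which is not 10xxxxxx — expected a continuation byte.

invalid (non-continuation byte where continuation expected)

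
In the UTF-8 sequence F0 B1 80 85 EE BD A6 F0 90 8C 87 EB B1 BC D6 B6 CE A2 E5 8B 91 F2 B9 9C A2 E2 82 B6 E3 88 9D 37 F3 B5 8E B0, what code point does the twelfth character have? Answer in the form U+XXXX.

U+F53B0

Offset 0: leading byte 0xF0 = 11110000 → 4-byte char #1 = F0 B1 80 85.
Offset 4: leading byte 0xEE = 11101110 → 3-byte char #2 = EE BD A6.
Offset 7: leading byte 0xF0 = 11110000 → 4-byte char #3 = F0 90 8C 87.
Offset 11: leading byte 0xEB = 11101011 → 3-byte char #4 = EB B1 BC.
Offset 14: leading byte 0xD6 = 11010110 → 2-byte char #5 = D6 B6.
Offset 16: leading byte 0xCE = 11001110 → 2-byte char #6 = CE A2.
Offset 18: leading byte 0xE5 = 11100101 → 3-byte char #7 = E5 8B 91.
Offset 21: leading byte 0xF2 = 11110010 → 4-byte char #8 = F2 B9 9C A2.
Offset 25: leading byte 0xE2 = 11100010 → 3-byte char #9 = E2 82 B6.
Offset 28: leading byte 0xE3 = 11100011 → 3-byte char #10 = E3 88 9D.
Offset 31: leading byte 0x37 = 00110111 → 1-byte char #11 = 37.
Offset 32: leading byte 0xF3 = 11110011 → 4-byte char #12 = F3 B5 8E B0.
Leading byte 0xF3 = 11110011 matches 11110xxx → 4-byte sequence.
Byte 1: 0xF3 = 11110011, payload 011 (3 bits).
Byte 2: 0xB5 = 10110101 (10xxxxxx ✓), payload 110101.
Byte 3: 0x8E = 10001110 (10xxxxxx ✓), payload 001110.
Byte 4: 0xB0 = 10110000 (10xxxxxx ✓), payload 110000.
Concatenate: 011110101001110110000 = 0xF53B0 (21 bits → U+F53B0).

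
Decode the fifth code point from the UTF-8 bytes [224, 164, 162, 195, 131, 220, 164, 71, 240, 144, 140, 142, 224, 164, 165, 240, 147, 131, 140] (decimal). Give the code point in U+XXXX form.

U+1030E

Offset 0: leading byte 0xE0 = 11100000 → 3-byte char #1 = E0 A4 A2.
Offset 3: leading byte 0xC3 = 11000011 → 2-byte char #2 = C3 83.
Offset 5: leading byte 0xDC = 11011100 → 2-byte char #3 = DC A4.
Offset 7: leading byte 0x47 = 01000111 → 1-byte char #4 = 47.
Offset 8: leading byte 0xF0 = 11110000 → 4-byte char #5 = F0 90 8C 8E.
Leading byte 0xF0 = 11110000 matches 11110xxx → 4-byte sequence.
Byte 1: 0xF0 = 11110000, payload 000 (3 bits).
Byte 2: 0x90 = 10010000 (10xxxxxx ✓), payload 010000.
Byte 3: 0x8C = 10001100 (10xxxxxx ✓), payload 001100.
Byte 4: 0x8E = 10001110 (10xxxxxx ✓), payload 001110.
Concatenate: 000010000001100001110 = 0x1030E (21 bits → U+1030E).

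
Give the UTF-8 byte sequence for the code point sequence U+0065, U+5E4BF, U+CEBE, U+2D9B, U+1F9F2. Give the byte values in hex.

65 F1 9E 92 BF EC BA BE E2 B6 9B F0 9F A7 B2

U+0065: 1-byte form → 65.
U+5E4BF: 4-byte form → F1 9E 92 BF.
U+CEBE: 3-byte form → EC BA BE.
U+2D9B: 3-byte form → E2 B6 9B.
U+1F9F2: 4-byte form → F0 9F A7 B2.
Concatenated (15 bytes): 65 F1 9E 92 BF EC BA BE E2 B6 9B F0 9F A7 B2.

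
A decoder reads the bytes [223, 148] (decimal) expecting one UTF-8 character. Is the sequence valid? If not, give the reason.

Leading byte 0xDF = 11011111 → 2-byte form.
Continuation bytes 0x94=10010100 all match 10xxxxxx.
Decoded value 0x7D4 is ≥ 0x80 (shortest form) and not a surrogate.

valid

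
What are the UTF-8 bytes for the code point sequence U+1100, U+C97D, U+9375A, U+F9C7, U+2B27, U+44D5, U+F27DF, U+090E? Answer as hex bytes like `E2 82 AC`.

U+1100: 3-byte form → E1 84 80.
U+C97D: 3-byte form → EC A5 BD.
U+9375A: 4-byte form → F2 93 9D 9A.
U+F9C7: 3-byte form → EF A7 87.
U+2B27: 3-byte form → E2 AC A7.
U+44D5: 3-byte form → E4 93 95.
U+F27DF: 4-byte form → F3 B2 9F 9F.
U+090E: 3-byte form → E0 A4 8E.
Concatenated (26 bytes): E1 84 80 EC A5 BD F2 93 9D 9A EF A7 87 E2 AC A7 E4 93 95 F3 B2 9F 9F E0 A4 8E.

E1 84 80 EC A5 BD F2 93 9D 9A EF A7 87 E2 AC A7 E4 93 95 F3 B2 9F 9F E0 A4 8E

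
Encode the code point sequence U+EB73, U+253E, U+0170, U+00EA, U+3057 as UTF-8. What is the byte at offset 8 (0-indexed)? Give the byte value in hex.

U+EB73 → 3-byte form EE AD B3 at offsets 0–2.
U+253E → 3-byte form E2 94 BE at offsets 3–5.
U+0170 → 2-byte form C5 B0 at offsets 6–7.
U+00EA → 2-byte form C3 AA at offsets 8–9.
Offset 8 falls in char 4's range; it's byte 1 of C3 AA = 0xC3.

0xC3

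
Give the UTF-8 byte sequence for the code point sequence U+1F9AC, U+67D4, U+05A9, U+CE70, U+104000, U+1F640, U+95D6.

U+1F9AC: 4-byte form → F0 9F A6 AC.
U+67D4: 3-byte form → E6 9F 94.
U+05A9: 2-byte form → D6 A9.
U+CE70: 3-byte form → EC B9 B0.
U+104000: 4-byte form → F4 84 80 80.
U+1F640: 4-byte form → F0 9F 99 80.
U+95D6: 3-byte form → E9 97 96.
Concatenated (23 bytes): F0 9F A6 AC E6 9F 94 D6 A9 EC B9 B0 F4 84 80 80 F0 9F 99 80 E9 97 96.

F0 9F A6 AC E6 9F 94 D6 A9 EC B9 B0 F4 84 80 80 F0 9F 99 80 E9 97 96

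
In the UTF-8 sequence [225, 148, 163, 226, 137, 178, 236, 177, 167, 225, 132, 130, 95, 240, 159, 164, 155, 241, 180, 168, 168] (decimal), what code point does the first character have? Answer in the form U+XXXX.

U+1523

Offset 0: leading byte 0xE1 = 11100001 → 3-byte char #1 = E1 94 A3.
Leading byte 0xE1 = 11100001 matches 1110xxxx → 3-byte sequence.
Byte 1: 0xE1 = 11100001, payload 0001 (4 bits).
Byte 2: 0x94 = 10010100 (10xxxxxx ✓), payload 010100.
Byte 3: 0xA3 = 10100011 (10xxxxxx ✓), payload 100011.
Concatenate: 0001010100100011 = 0x1523 (16 bits → U+1523).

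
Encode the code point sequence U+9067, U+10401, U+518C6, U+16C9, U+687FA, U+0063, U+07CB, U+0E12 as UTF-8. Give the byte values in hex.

E9 81 A7 F0 90 90 81 F1 91 A3 86 E1 9B 89 F1 A8 9F BA 63 DF 8B E0 B8 92

U+9067: 3-byte form → E9 81 A7.
U+10401: 4-byte form → F0 90 90 81.
U+518C6: 4-byte form → F1 91 A3 86.
U+16C9: 3-byte form → E1 9B 89.
U+687FA: 4-byte form → F1 A8 9F BA.
U+0063: 1-byte form → 63.
U+07CB: 2-byte form → DF 8B.
U+0E12: 3-byte form → E0 B8 92.
Concatenated (24 bytes): E9 81 A7 F0 90 90 81 F1 91 A3 86 E1 9B 89 F1 A8 9F BA 63 DF 8B E0 B8 92.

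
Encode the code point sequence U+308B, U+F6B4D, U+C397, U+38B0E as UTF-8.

U+308B: 3-byte form → E3 82 8B.
U+F6B4D: 4-byte form → F3 B6 AD 8D.
U+C397: 3-byte form → EC 8E 97.
U+38B0E: 4-byte form → F0 B8 AC 8E.
Concatenated (14 bytes): E3 82 8B F3 B6 AD 8D EC 8E 97 F0 B8 AC 8E.

E3 82 8B F3 B6 AD 8D EC 8E 97 F0 B8 AC 8E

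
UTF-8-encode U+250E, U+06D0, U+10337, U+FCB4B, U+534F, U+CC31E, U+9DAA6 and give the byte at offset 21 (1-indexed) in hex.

1-indexed offset 21 is 0-indexed offset 20.
U+250E → 3-byte form E2 94 8E at offsets 0–2.
U+06D0 → 2-byte form DB 90 at offsets 3–4.
U+10337 → 4-byte form F0 90 8C B7 at offsets 5–8.
U+FCB4B → 4-byte form F3 BC AD 8B at offsets 9–12.
U+534F → 3-byte form E5 8D 8F at offsets 13–15.
U+CC31E → 4-byte form F3 8C 8C 9E at offsets 16–19.
U+9DAA6 → 4-byte form F2 9D AA A6 at offsets 20–23.
Offset 20 falls in char 7's range; it's byte 1 of F2 9D AA A6 = 0xF2.

0xF2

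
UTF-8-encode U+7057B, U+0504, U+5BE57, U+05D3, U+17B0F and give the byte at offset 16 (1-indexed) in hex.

0x8F

1-indexed offset 16 is 0-indexed offset 15.
U+7057B → 4-byte form F1 B0 95 BB at offsets 0–3.
U+0504 → 2-byte form D4 84 at offsets 4–5.
U+5BE57 → 4-byte form F1 9B B9 97 at offsets 6–9.
U+05D3 → 2-byte form D7 93 at offsets 10–11.
U+17B0F → 4-byte form F0 97 AC 8F at offsets 12–15.
Offset 15 falls in char 5's range; it's byte 4 of F0 97 AC 8F = 0x8F.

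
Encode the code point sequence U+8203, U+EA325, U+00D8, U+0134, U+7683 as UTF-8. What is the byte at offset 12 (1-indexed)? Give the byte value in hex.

1-indexed offset 12 is 0-indexed offset 11.
U+8203 → 3-byte form E8 88 83 at offsets 0–2.
U+EA325 → 4-byte form F3 AA 8C A5 at offsets 3–6.
U+00D8 → 2-byte form C3 98 at offsets 7–8.
U+0134 → 2-byte form C4 B4 at offsets 9–10.
U+7683 → 3-byte form E7 9A 83 at offsets 11–13.
Offset 11 falls in char 5's range; it's byte 1 of E7 9A 83 = 0xE7.

0xE7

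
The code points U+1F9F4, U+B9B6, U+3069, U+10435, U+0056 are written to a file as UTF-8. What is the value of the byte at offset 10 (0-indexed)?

U+1F9F4 → 4-byte form F0 9F A7 B4 at offsets 0–3.
U+B9B6 → 3-byte form EB A6 B6 at offsets 4–6.
U+3069 → 3-byte form E3 81 A9 at offsets 7–9.
U+10435 → 4-byte form F0 90 90 B5 at offsets 10–13.
Offset 10 falls in char 4's range; it's byte 1 of F0 90 90 B5 = 0xF0.

0xF0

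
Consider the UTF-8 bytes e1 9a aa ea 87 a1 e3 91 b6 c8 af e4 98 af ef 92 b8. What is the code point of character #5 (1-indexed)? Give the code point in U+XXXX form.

Offset 0: leading byte 0xE1 = 11100001 → 3-byte char #1 = E1 9A AA.
Offset 3: leading byte 0xEA = 11101010 → 3-byte char #2 = EA 87 A1.
Offset 6: leading byte 0xE3 = 11100011 → 3-byte char #3 = E3 91 B6.
Offset 9: leading byte 0xC8 = 11001000 → 2-byte char #4 = C8 AF.
Offset 11: leading byte 0xE4 = 11100100 → 3-byte char #5 = E4 98 AF.
Leading byte 0xE4 = 11100100 matches 1110xxxx → 3-byte sequence.
Byte 1: 0xE4 = 11100100, payload 0100 (4 bits).
Byte 2: 0x98 = 10011000 (10xxxxxx ✓), payload 011000.
Byte 3: 0xAF = 10101111 (10xxxxxx ✓), payload 101111.
Concatenate: 0100011000101111 = 0x462F (16 bits → U+462F).

U+462F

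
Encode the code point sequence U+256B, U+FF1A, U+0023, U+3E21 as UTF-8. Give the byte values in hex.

U+256B: 3-byte form → E2 95 AB.
U+FF1A: 3-byte form → EF BC 9A.
U+0023: 1-byte form → 23.
U+3E21: 3-byte form → E3 B8 A1.
Concatenated (10 bytes): E2 95 AB EF BC 9A 23 E3 B8 A1.

E2 95 AB EF BC 9A 23 E3 B8 A1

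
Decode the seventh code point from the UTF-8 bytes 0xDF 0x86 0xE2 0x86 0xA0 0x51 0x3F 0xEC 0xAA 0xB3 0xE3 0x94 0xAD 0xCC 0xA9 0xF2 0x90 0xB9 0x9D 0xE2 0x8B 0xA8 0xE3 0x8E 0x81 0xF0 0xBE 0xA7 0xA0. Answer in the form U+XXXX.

Offset 0: leading byte 0xDF = 11011111 → 2-byte char #1 = DF 86.
Offset 2: leading byte 0xE2 = 11100010 → 3-byte char #2 = E2 86 A0.
Offset 5: leading byte 0x51 = 01010001 → 1-byte char #3 = 51.
Offset 6: leading byte 0x3F = 00111111 → 1-byte char #4 = 3F.
Offset 7: leading byte 0xEC = 11101100 → 3-byte char #5 = EC AA B3.
Offset 10: leading byte 0xE3 = 11100011 → 3-byte char #6 = E3 94 AD.
Offset 13: leading byte 0xCC = 11001100 → 2-byte char #7 = CC A9.
Leading byte 0xCC = 11001100 matches 110xxxxx → 2-byte sequence.
Byte 1: 0xCC = 11001100, payload 01100 (5 bits).
Byte 2: 0xA9 = 10101001 (10xxxxxx ✓), payload 101001.
Concatenate: 01100101001 = 0x329 (11 bits → U+0329).

U+0329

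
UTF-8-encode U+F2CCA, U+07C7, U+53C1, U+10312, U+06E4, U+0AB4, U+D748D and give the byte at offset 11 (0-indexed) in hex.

U+F2CCA → 4-byte form F3 B2 B3 8A at offsets 0–3.
U+07C7 → 2-byte form DF 87 at offsets 4–5.
U+53C1 → 3-byte form E5 8F 81 at offsets 6–8.
U+10312 → 4-byte form F0 90 8C 92 at offsets 9–12.
Offset 11 falls in char 4's range; it's byte 3 of F0 90 8C 92 = 0x8C.

0x8C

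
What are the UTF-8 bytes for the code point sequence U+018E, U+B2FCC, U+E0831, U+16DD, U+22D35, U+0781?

C6 8E F2 B2 BF 8C F3 A0 A0 B1 E1 9B 9D F0 A2 B4 B5 DE 81

U+018E: 2-byte form → C6 8E.
U+B2FCC: 4-byte form → F2 B2 BF 8C.
U+E0831: 4-byte form → F3 A0 A0 B1.
U+16DD: 3-byte form → E1 9B 9D.
U+22D35: 4-byte form → F0 A2 B4 B5.
U+0781: 2-byte form → DE 81.
Concatenated (19 bytes): C6 8E F2 B2 BF 8C F3 A0 A0 B1 E1 9B 9D F0 A2 B4 B5 DE 81.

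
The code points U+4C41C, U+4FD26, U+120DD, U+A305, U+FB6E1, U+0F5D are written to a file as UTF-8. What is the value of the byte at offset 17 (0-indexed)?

0x9B

U+4C41C → 4-byte form F1 8C 90 9C at offsets 0–3.
U+4FD26 → 4-byte form F1 8F B4 A6 at offsets 4–7.
U+120DD → 4-byte form F0 92 83 9D at offsets 8–11.
U+A305 → 3-byte form EA 8C 85 at offsets 12–14.
U+FB6E1 → 4-byte form F3 BB 9B A1 at offsets 15–18.
Offset 17 falls in char 5's range; it's byte 3 of F3 BB 9B A1 = 0x9B.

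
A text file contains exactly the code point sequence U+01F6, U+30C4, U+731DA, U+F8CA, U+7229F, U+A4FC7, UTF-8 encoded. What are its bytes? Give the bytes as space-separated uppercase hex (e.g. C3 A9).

U+01F6: 2-byte form → C7 B6.
U+30C4: 3-byte form → E3 83 84.
U+731DA: 4-byte form → F1 B3 87 9A.
U+F8CA: 3-byte form → EF A3 8A.
U+7229F: 4-byte form → F1 B2 8A 9F.
U+A4FC7: 4-byte form → F2 A4 BF 87.
Concatenated (20 bytes): C7 B6 E3 83 84 F1 B3 87 9A EF A3 8A F1 B2 8A 9F F2 A4 BF 87.

C7 B6 E3 83 84 F1 B3 87 9A EF A3 8A F1 B2 8A 9F F2 A4 BF 87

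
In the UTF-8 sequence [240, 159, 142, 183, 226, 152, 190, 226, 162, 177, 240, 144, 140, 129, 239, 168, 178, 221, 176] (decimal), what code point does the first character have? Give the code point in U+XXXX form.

U+1F3B7

Offset 0: leading byte 0xF0 = 11110000 → 4-byte char #1 = F0 9F 8E B7.
Leading byte 0xF0 = 11110000 matches 11110xxx → 4-byte sequence.
Byte 1: 0xF0 = 11110000, payload 000 (3 bits).
Byte 2: 0x9F = 10011111 (10xxxxxx ✓), payload 011111.
Byte 3: 0x8E = 10001110 (10xxxxxx ✓), payload 001110.
Byte 4: 0xB7 = 10110111 (10xxxxxx ✓), payload 110111.
Concatenate: 000011111001110110111 = 0x1F3B7 (21 bits → U+1F3B7).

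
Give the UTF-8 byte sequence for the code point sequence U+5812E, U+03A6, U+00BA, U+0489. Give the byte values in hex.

U+5812E: 4-byte form → F1 98 84 AE.
U+03A6: 2-byte form → CE A6.
U+00BA: 2-byte form → C2 BA.
U+0489: 2-byte form → D2 89.
Concatenated (10 bytes): F1 98 84 AE CE A6 C2 BA D2 89.

F1 98 84 AE CE A6 C2 BA D2 89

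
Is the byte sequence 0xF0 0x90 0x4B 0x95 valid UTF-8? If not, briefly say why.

invalid (non-continuation byte where continuation expected)

Leading byte 0xF0 = 11110000 → 4-byte form.
Byte 3 is 0x4B = 01001011, which is not 10xxxxxx — expected a continuation byte.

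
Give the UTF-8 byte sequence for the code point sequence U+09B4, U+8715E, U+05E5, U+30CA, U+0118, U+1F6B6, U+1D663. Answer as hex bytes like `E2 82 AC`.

E0 A6 B4 F2 87 85 9E D7 A5 E3 83 8A C4 98 F0 9F 9A B6 F0 9D 99 A3

U+09B4: 3-byte form → E0 A6 B4.
U+8715E: 4-byte form → F2 87 85 9E.
U+05E5: 2-byte form → D7 A5.
U+30CA: 3-byte form → E3 83 8A.
U+0118: 2-byte form → C4 98.
U+1F6B6: 4-byte form → F0 9F 9A B6.
U+1D663: 4-byte form → F0 9D 99 A3.
Concatenated (22 bytes): E0 A6 B4 F2 87 85 9E D7 A5 E3 83 8A C4 98 F0 9F 9A B6 F0 9D 99 A3.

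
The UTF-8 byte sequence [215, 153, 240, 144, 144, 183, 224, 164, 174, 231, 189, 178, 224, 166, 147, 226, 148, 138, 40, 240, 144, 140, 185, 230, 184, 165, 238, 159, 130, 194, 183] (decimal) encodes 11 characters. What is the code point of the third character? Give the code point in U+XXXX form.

U+092E

Offset 0: leading byte 0xD7 = 11010111 → 2-byte char #1 = D7 99.
Offset 2: leading byte 0xF0 = 11110000 → 4-byte char #2 = F0 90 90 B7.
Offset 6: leading byte 0xE0 = 11100000 → 3-byte char #3 = E0 A4 AE.
Leading byte 0xE0 = 11100000 matches 1110xxxx → 3-byte sequence.
Byte 1: 0xE0 = 11100000, payload 0000 (4 bits).
Byte 2: 0xA4 = 10100100 (10xxxxxx ✓), payload 100100.
Byte 3: 0xAE = 10101110 (10xxxxxx ✓), payload 101110.
Concatenate: 0000100100101110 = 0x92E (16 bits → U+092E).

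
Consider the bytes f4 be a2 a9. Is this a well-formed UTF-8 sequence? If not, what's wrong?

invalid (encodes a value above U+10FFFF)

Leading byte 0xF4 = 11110100 → 4-byte form.
Payload = 0x13E8A9, which exceeds U+10FFFF, the maximum Unicode code point. (Leading bytes F5–FF, or F4 followed by ≥ 0x90, are invalid.)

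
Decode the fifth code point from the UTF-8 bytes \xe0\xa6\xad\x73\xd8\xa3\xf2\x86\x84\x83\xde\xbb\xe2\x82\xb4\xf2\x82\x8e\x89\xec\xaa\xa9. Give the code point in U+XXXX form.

Offset 0: leading byte 0xE0 = 11100000 → 3-byte char #1 = E0 A6 AD.
Offset 3: leading byte 0x73 = 01110011 → 1-byte char #2 = 73.
Offset 4: leading byte 0xD8 = 11011000 → 2-byte char #3 = D8 A3.
Offset 6: leading byte 0xF2 = 11110010 → 4-byte char #4 = F2 86 84 83.
Offset 10: leading byte 0xDE = 11011110 → 2-byte char #5 = DE BB.
Leading byte 0xDE = 11011110 matches 110xxxxx → 2-byte sequence.
Byte 1: 0xDE = 11011110, payload 11110 (5 bits).
Byte 2: 0xBB = 10111011 (10xxxxxx ✓), payload 111011.
Concatenate: 11110111011 = 0x7BB (11 bits → U+07BB).

U+07BB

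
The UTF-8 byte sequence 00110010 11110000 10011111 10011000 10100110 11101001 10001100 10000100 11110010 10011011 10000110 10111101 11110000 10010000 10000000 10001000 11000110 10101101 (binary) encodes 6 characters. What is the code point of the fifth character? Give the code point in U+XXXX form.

U+10008

Offset 0: leading byte 0x32 = 00110010 → 1-byte char #1 = 32.
Offset 1: leading byte 0xF0 = 11110000 → 4-byte char #2 = F0 9F 98 A6.
Offset 5: leading byte 0xE9 = 11101001 → 3-byte char #3 = E9 8C 84.
Offset 8: leading byte 0xF2 = 11110010 → 4-byte char #4 = F2 9B 86 BD.
Offset 12: leading byte 0xF0 = 11110000 → 4-byte char #5 = F0 90 80 88.
Leading byte 0xF0 = 11110000 matches 11110xxx → 4-byte sequence.
Byte 1: 0xF0 = 11110000, payload 000 (3 bits).
Byte 2: 0x90 = 10010000 (10xxxxxx ✓), payload 010000.
Byte 3: 0x80 = 10000000 (10xxxxxx ✓), payload 000000.
Byte 4: 0x88 = 10001000 (10xxxxxx ✓), payload 001000.
Concatenate: 000010000000000001000 = 0x10008 (21 bits → U+10008).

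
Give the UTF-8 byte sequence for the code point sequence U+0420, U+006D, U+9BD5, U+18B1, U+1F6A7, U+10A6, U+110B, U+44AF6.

D0 A0 6D E9 AF 95 E1 A2 B1 F0 9F 9A A7 E1 82 A6 E1 84 8B F1 84 AB B6

U+0420: 2-byte form → D0 A0.
U+006D: 1-byte form → 6D.
U+9BD5: 3-byte form → E9 AF 95.
U+18B1: 3-byte form → E1 A2 B1.
U+1F6A7: 4-byte form → F0 9F 9A A7.
U+10A6: 3-byte form → E1 82 A6.
U+110B: 3-byte form → E1 84 8B.
U+44AF6: 4-byte form → F1 84 AB B6.
Concatenated (23 bytes): D0 A0 6D E9 AF 95 E1 A2 B1 F0 9F 9A A7 E1 82 A6 E1 84 8B F1 84 AB B6.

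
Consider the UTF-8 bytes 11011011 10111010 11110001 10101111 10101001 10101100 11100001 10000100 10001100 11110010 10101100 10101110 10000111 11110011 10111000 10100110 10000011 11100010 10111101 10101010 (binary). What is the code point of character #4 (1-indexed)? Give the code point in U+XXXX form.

U+ACB87

Offset 0: leading byte 0xDB = 11011011 → 2-byte char #1 = DB BA.
Offset 2: leading byte 0xF1 = 11110001 → 4-byte char #2 = F1 AF A9 AC.
Offset 6: leading byte 0xE1 = 11100001 → 3-byte char #3 = E1 84 8C.
Offset 9: leading byte 0xF2 = 11110010 → 4-byte char #4 = F2 AC AE 87.
Leading byte 0xF2 = 11110010 matches 11110xxx → 4-byte sequence.
Byte 1: 0xF2 = 11110010, payload 010 (3 bits).
Byte 2: 0xAC = 10101100 (10xxxxxx ✓), payload 101100.
Byte 3: 0xAE = 10101110 (10xxxxxx ✓), payload 101110.
Byte 4: 0x87 = 10000111 (10xxxxxx ✓), payload 000111.
Concatenate: 010101100101110000111 = 0xACB87 (21 bits → U+ACB87).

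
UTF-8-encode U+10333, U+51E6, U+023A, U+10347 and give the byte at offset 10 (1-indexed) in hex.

0xF0

1-indexed offset 10 is 0-indexed offset 9.
U+10333 → 4-byte form F0 90 8C B3 at offsets 0–3.
U+51E6 → 3-byte form E5 87 A6 at offsets 4–6.
U+023A → 2-byte form C8 BA at offsets 7–8.
U+10347 → 4-byte form F0 90 8D 87 at offsets 9–12.
Offset 9 falls in char 4's range; it's byte 1 of F0 90 8D 87 = 0xF0.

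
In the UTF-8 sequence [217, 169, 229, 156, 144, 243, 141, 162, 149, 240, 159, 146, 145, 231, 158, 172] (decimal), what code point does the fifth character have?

Offset 0: leading byte 0xD9 = 11011001 → 2-byte char #1 = D9 A9.
Offset 2: leading byte 0xE5 = 11100101 → 3-byte char #2 = E5 9C 90.
Offset 5: leading byte 0xF3 = 11110011 → 4-byte char #3 = F3 8D A2 95.
Offset 9: leading byte 0xF0 = 11110000 → 4-byte char #4 = F0 9F 92 91.
Offset 13: leading byte 0xE7 = 11100111 → 3-byte char #5 = E7 9E AC.
Leading byte 0xE7 = 11100111 matches 1110xxxx → 3-byte sequence.
Byte 1: 0xE7 = 11100111, payload 0111 (4 bits).
Byte 2: 0x9E = 10011110 (10xxxxxx ✓), payload 011110.
Byte 3: 0xAC = 10101100 (10xxxxxx ✓), payload 101100.
Concatenate: 0111011110101100 = 0x77AC (16 bits → U+77AC).

U+77AC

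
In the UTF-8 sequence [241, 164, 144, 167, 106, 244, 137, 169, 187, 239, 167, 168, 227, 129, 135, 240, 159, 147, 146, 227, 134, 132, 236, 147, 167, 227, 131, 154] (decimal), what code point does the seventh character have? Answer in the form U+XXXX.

U+3184

Offset 0: leading byte 0xF1 = 11110001 → 4-byte char #1 = F1 A4 90 A7.
Offset 4: leading byte 0x6A = 01101010 → 1-byte char #2 = 6A.
Offset 5: leading byte 0xF4 = 11110100 → 4-byte char #3 = F4 89 A9 BB.
Offset 9: leading byte 0xEF = 11101111 → 3-byte char #4 = EF A7 A8.
Offset 12: leading byte 0xE3 = 11100011 → 3-byte char #5 = E3 81 87.
Offset 15: leading byte 0xF0 = 11110000 → 4-byte char #6 = F0 9F 93 92.
Offset 19: leading byte 0xE3 = 11100011 → 3-byte char #7 = E3 86 84.
Leading byte 0xE3 = 11100011 matches 1110xxxx → 3-byte sequence.
Byte 1: 0xE3 = 11100011, payload 0011 (4 bits).
Byte 2: 0x86 = 10000110 (10xxxxxx ✓), payload 000110.
Byte 3: 0x84 = 10000100 (10xxxxxx ✓), payload 000100.
Concatenate: 0011000110000100 = 0x3184 (16 bits → U+3184).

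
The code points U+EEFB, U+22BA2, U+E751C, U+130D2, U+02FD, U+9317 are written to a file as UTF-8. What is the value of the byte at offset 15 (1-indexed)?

0x92

1-indexed offset 15 is 0-indexed offset 14.
U+EEFB → 3-byte form EE BB BB at offsets 0–2.
U+22BA2 → 4-byte form F0 A2 AE A2 at offsets 3–6.
U+E751C → 4-byte form F3 A7 94 9C at offsets 7–10.
U+130D2 → 4-byte form F0 93 83 92 at offsets 11–14.
Offset 14 falls in char 4's range; it's byte 4 of F0 93 83 92 = 0x92.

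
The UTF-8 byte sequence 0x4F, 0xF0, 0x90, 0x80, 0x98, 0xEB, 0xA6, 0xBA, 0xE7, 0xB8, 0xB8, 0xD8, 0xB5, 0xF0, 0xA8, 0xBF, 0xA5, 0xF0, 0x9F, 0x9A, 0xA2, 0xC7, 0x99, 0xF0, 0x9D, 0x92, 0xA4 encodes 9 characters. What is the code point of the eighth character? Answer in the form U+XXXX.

Offset 0: leading byte 0x4F = 01001111 → 1-byte char #1 = 4F.
Offset 1: leading byte 0xF0 = 11110000 → 4-byte char #2 = F0 90 80 98.
Offset 5: leading byte 0xEB = 11101011 → 3-byte char #3 = EB A6 BA.
Offset 8: leading byte 0xE7 = 11100111 → 3-byte char #4 = E7 B8 B8.
Offset 11: leading byte 0xD8 = 11011000 → 2-byte char #5 = D8 B5.
Offset 13: leading byte 0xF0 = 11110000 → 4-byte char #6 = F0 A8 BF A5.
Offset 17: leading byte 0xF0 = 11110000 → 4-byte char #7 = F0 9F 9A A2.
Offset 21: leading byte 0xC7 = 11000111 → 2-byte char #8 = C7 99.
Leading byte 0xC7 = 11000111 matches 110xxxxx → 2-byte sequence.
Byte 1: 0xC7 = 11000111, payload 00111 (5 bits).
Byte 2: 0x99 = 10011001 (10xxxxxx ✓), payload 011001.
Concatenate: 00111011001 = 0x1D9 (11 bits → U+01D9).

U+01D9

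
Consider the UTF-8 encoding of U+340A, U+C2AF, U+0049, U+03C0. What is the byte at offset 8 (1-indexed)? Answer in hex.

0xCF

1-indexed offset 8 is 0-indexed offset 7.
U+340A → 3-byte form E3 90 8A at offsets 0–2.
U+C2AF → 3-byte form EC 8A AF at offsets 3–5.
U+0049 → 1-byte form 49 at offsets 6–6.
U+03C0 → 2-byte form CF 80 at offsets 7–8.
Offset 7 falls in char 4's range; it's byte 1 of CF 80 = 0xCF.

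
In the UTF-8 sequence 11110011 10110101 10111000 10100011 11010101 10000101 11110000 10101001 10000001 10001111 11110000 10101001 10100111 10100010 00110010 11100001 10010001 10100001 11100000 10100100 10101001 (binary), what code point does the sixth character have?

U+1461

Offset 0: leading byte 0xF3 = 11110011 → 4-byte char #1 = F3 B5 B8 A3.
Offset 4: leading byte 0xD5 = 11010101 → 2-byte char #2 = D5 85.
Offset 6: leading byte 0xF0 = 11110000 → 4-byte char #3 = F0 A9 81 8F.
Offset 10: leading byte 0xF0 = 11110000 → 4-byte char #4 = F0 A9 A7 A2.
Offset 14: leading byte 0x32 = 00110010 → 1-byte char #5 = 32.
Offset 15: leading byte 0xE1 = 11100001 → 3-byte char #6 = E1 91 A1.
Leading byte 0xE1 = 11100001 matches 1110xxxx → 3-byte sequence.
Byte 1: 0xE1 = 11100001, payload 0001 (4 bits).
Byte 2: 0x91 = 10010001 (10xxxxxx ✓), payload 010001.
Byte 3: 0xA1 = 10100001 (10xxxxxx ✓), payload 100001.
Concatenate: 0001010001100001 = 0x1461 (16 bits → U+1461).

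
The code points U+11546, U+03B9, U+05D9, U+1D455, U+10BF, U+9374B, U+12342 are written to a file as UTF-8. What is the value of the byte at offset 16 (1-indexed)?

0xF2

1-indexed offset 16 is 0-indexed offset 15.
U+11546 → 4-byte form F0 91 95 86 at offsets 0–3.
U+03B9 → 2-byte form CE B9 at offsets 4–5.
U+05D9 → 2-byte form D7 99 at offsets 6–7.
U+1D455 → 4-byte form F0 9D 91 95 at offsets 8–11.
U+10BF → 3-byte form E1 82 BF at offsets 12–14.
U+9374B → 4-byte form F2 93 9D 8B at offsets 15–18.
Offset 15 falls in char 6's range; it's byte 1 of F2 93 9D 8B = 0xF2.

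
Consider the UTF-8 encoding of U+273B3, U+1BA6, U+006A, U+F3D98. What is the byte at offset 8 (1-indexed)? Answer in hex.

1-indexed offset 8 is 0-indexed offset 7.
U+273B3 → 4-byte form F0 A7 8E B3 at offsets 0–3.
U+1BA6 → 3-byte form E1 AE A6 at offsets 4–6.
U+006A → 1-byte form 6A at offsets 7–7.
Offset 7 falls in char 3's range; it's byte 1 of 6A = 0x6A.

0x6A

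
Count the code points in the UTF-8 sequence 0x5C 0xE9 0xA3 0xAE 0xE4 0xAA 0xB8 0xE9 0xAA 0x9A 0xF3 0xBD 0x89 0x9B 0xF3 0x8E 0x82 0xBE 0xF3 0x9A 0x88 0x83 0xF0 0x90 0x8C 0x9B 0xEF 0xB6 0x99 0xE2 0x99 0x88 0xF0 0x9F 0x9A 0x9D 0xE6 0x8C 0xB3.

12

Byte at offset 0: 0x5C = 01011100 → 1-byte char (#1). Advance 1.
Byte at offset 1: 0xE9 = 11101001 → 3-byte char (#2). Advance 3.
Byte at offset 4: 0xE4 = 11100100 → 3-byte char (#3). Advance 3.
Byte at offset 7: 0xE9 = 11101001 → 3-byte char (#4). Advance 3.
Byte at offset 10: 0xF3 = 11110011 → 4-byte char (#5). Advance 4.
Byte at offset 14: 0xF3 = 11110011 → 4-byte char (#6). Advance 4.
Byte at offset 18: 0xF3 = 11110011 → 4-byte char (#7). Advance 4.
Byte at offset 22: 0xF0 = 11110000 → 4-byte char (#8). Advance 4.
Byte at offset 26: 0xEF = 11101111 → 3-byte char (#9). Advance 3.
Byte at offset 29: 0xE2 = 11100010 → 3-byte char (#10). Advance 3.
Byte at offset 32: 0xF0 = 11110000 → 4-byte char (#11). Advance 4.
Byte at offset 36: 0xE6 = 11100110 → 3-byte char (#12). Advance 3.
Reached end at offset 39 after 12 code points.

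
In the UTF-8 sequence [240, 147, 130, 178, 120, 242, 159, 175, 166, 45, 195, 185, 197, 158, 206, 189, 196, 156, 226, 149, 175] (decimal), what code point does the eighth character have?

U+011C

Offset 0: leading byte 0xF0 = 11110000 → 4-byte char #1 = F0 93 82 B2.
Offset 4: leading byte 0x78 = 01111000 → 1-byte char #2 = 78.
Offset 5: leading byte 0xF2 = 11110010 → 4-byte char #3 = F2 9F AF A6.
Offset 9: leading byte 0x2D = 00101101 → 1-byte char #4 = 2D.
Offset 10: leading byte 0xC3 = 11000011 → 2-byte char #5 = C3 B9.
Offset 12: leading byte 0xC5 = 11000101 → 2-byte char #6 = C5 9E.
Offset 14: leading byte 0xCE = 11001110 → 2-byte char #7 = CE BD.
Offset 16: leading byte 0xC4 = 11000100 → 2-byte char #8 = C4 9C.
Leading byte 0xC4 = 11000100 matches 110xxxxx → 2-byte sequence.
Byte 1: 0xC4 = 11000100, payload 00100 (5 bits).
Byte 2: 0x9C = 10011100 (10xxxxxx ✓), payload 011100.
Concatenate: 00100011100 = 0x11C (11 bits → U+011C).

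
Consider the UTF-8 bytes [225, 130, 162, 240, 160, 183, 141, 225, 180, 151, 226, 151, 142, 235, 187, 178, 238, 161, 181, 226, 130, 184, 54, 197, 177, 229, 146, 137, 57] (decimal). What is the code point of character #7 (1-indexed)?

Offset 0: leading byte 0xE1 = 11100001 → 3-byte char #1 = E1 82 A2.
Offset 3: leading byte 0xF0 = 11110000 → 4-byte char #2 = F0 A0 B7 8D.
Offset 7: leading byte 0xE1 = 11100001 → 3-byte char #3 = E1 B4 97.
Offset 10: leading byte 0xE2 = 11100010 → 3-byte char #4 = E2 97 8E.
Offset 13: leading byte 0xEB = 11101011 → 3-byte char #5 = EB BB B2.
Offset 16: leading byte 0xEE = 11101110 → 3-byte char #6 = EE A1 B5.
Offset 19: leading byte 0xE2 = 11100010 → 3-byte char #7 = E2 82 B8.
Leading byte 0xE2 = 11100010 matches 1110xxxx → 3-byte sequence.
Byte 1: 0xE2 = 11100010, payload 0010 (4 bits).
Byte 2: 0x82 = 10000010 (10xxxxxx ✓), payload 000010.
Byte 3: 0xB8 = 10111000 (10xxxxxx ✓), payload 111000.
Concatenate: 0010000010111000 = 0x20B8 (16 bits → U+20B8).

U+20B8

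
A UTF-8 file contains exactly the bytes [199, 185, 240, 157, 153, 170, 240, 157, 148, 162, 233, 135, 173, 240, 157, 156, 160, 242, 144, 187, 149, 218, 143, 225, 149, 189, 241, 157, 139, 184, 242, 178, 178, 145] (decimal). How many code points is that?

Byte at offset 0: 0xC7 = 11000111 → 2-byte char (#1). Advance 2.
Byte at offset 2: 0xF0 = 11110000 → 4-byte char (#2). Advance 4.
Byte at offset 6: 0xF0 = 11110000 → 4-byte char (#3). Advance 4.
Byte at offset 10: 0xE9 = 11101001 → 3-byte char (#4). Advance 3.
Byte at offset 13: 0xF0 = 11110000 → 4-byte char (#5). Advance 4.
Byte at offset 17: 0xF2 = 11110010 → 4-byte char (#6). Advance 4.
Byte at offset 21: 0xDA = 11011010 → 2-byte char (#7). Advance 2.
Byte at offset 23: 0xE1 = 11100001 → 3-byte char (#8). Advance 3.
Byte at offset 26: 0xF1 = 11110001 → 4-byte char (#9). Advance 4.
Byte at offset 30: 0xF2 = 11110010 → 4-byte char (#10). Advance 4.
Reached end at offset 34 after 10 code points.

10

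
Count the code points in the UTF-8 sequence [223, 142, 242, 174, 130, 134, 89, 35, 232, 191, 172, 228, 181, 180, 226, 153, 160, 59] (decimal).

Byte at offset 0: 0xDF = 11011111 → 2-byte char (#1). Advance 2.
Byte at offset 2: 0xF2 = 11110010 → 4-byte char (#2). Advance 4.
Byte at offset 6: 0x59 = 01011001 → 1-byte char (#3). Advance 1.
Byte at offset 7: 0x23 = 00100011 → 1-byte char (#4). Advance 1.
Byte at offset 8: 0xE8 = 11101000 → 3-byte char (#5). Advance 3.
Byte at offset 11: 0xE4 = 11100100 → 3-byte char (#6). Advance 3.
Byte at offset 14: 0xE2 = 11100010 → 3-byte char (#7). Advance 3.
Byte at offset 17: 0x3B = 00111011 → 1-byte char (#8). Advance 1.
Reached end at offset 18 after 8 code points.

8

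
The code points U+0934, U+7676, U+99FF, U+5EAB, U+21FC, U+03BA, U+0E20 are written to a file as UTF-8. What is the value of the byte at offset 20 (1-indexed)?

1-indexed offset 20 is 0-indexed offset 19.
U+0934 → 3-byte form E0 A4 B4 at offsets 0–2.
U+7676 → 3-byte form E7 99 B6 at offsets 3–5.
U+99FF → 3-byte form E9 A7 BF at offsets 6–8.
U+5EAB → 3-byte form E5 BA AB at offsets 9–11.
U+21FC → 3-byte form E2 87 BC at offsets 12–14.
U+03BA → 2-byte form CE BA at offsets 15–16.
U+0E20 → 3-byte form E0 B8 A0 at offsets 17–19.
Offset 19 falls in char 7's range; it's byte 3 of E0 B8 A0 = 0xA0.

0xA0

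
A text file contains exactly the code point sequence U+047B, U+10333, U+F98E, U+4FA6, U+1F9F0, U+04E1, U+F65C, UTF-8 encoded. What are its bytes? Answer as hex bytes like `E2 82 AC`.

D1 BB F0 90 8C B3 EF A6 8E E4 BE A6 F0 9F A7 B0 D3 A1 EF 99 9C

U+047B: 2-byte form → D1 BB.
U+10333: 4-byte form → F0 90 8C B3.
U+F98E: 3-byte form → EF A6 8E.
U+4FA6: 3-byte form → E4 BE A6.
U+1F9F0: 4-byte form → F0 9F A7 B0.
U+04E1: 2-byte form → D3 A1.
U+F65C: 3-byte form → EF 99 9C.
Concatenated (21 bytes): D1 BB F0 90 8C B3 EF A6 8E E4 BE A6 F0 9F A7 B0 D3 A1 EF 99 9C.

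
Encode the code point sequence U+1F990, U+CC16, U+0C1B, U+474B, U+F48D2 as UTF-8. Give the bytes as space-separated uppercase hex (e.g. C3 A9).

F0 9F A6 90 EC B0 96 E0 B0 9B E4 9D 8B F3 B4 A3 92

U+1F990: 4-byte form → F0 9F A6 90.
U+CC16: 3-byte form → EC B0 96.
U+0C1B: 3-byte form → E0 B0 9B.
U+474B: 3-byte form → E4 9D 8B.
U+F48D2: 4-byte form → F3 B4 A3 92.
Concatenated (17 bytes): F0 9F A6 90 EC B0 96 E0 B0 9B E4 9D 8B F3 B4 A3 92.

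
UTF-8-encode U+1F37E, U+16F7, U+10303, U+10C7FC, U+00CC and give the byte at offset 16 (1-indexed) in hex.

0xC3

1-indexed offset 16 is 0-indexed offset 15.
U+1F37E → 4-byte form F0 9F 8D BE at offsets 0–3.
U+16F7 → 3-byte form E1 9B B7 at offsets 4–6.
U+10303 → 4-byte form F0 90 8C 83 at offsets 7–10.
U+10C7FC → 4-byte form F4 8C 9F BC at offsets 11–14.
U+00CC → 2-byte form C3 8C at offsets 15–16.
Offset 15 falls in char 5's range; it's byte 1 of C3 8C = 0xC3.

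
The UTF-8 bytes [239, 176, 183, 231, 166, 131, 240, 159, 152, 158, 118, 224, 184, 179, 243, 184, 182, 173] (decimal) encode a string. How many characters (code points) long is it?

Byte at offset 0: 0xEF = 11101111 → 3-byte char (#1). Advance 3.
Byte at offset 3: 0xE7 = 11100111 → 3-byte char (#2). Advance 3.
Byte at offset 6: 0xF0 = 11110000 → 4-byte char (#3). Advance 4.
Byte at offset 10: 0x76 = 01110110 → 1-byte char (#4). Advance 1.
Byte at offset 11: 0xE0 = 11100000 → 3-byte char (#5). Advance 3.
Byte at offset 14: 0xF3 = 11110011 → 4-byte char (#6). Advance 4.
Reached end at offset 18 after 6 code points.

6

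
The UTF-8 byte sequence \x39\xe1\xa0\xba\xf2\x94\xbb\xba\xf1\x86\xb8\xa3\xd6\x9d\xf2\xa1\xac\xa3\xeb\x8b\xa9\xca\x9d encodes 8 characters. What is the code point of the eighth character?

Offset 0: leading byte 0x39 = 00111001 → 1-byte char #1 = 39.
Offset 1: leading byte 0xE1 = 11100001 → 3-byte char #2 = E1 A0 BA.
Offset 4: leading byte 0xF2 = 11110010 → 4-byte char #3 = F2 94 BB BA.
Offset 8: leading byte 0xF1 = 11110001 → 4-byte char #4 = F1 86 B8 A3.
Offset 12: leading byte 0xD6 = 11010110 → 2-byte char #5 = D6 9D.
Offset 14: leading byte 0xF2 = 11110010 → 4-byte char #6 = F2 A1 AC A3.
Offset 18: leading byte 0xEB = 11101011 → 3-byte char #7 = EB 8B A9.
Offset 21: leading byte 0xCA = 11001010 → 2-byte char #8 = CA 9D.
Leading byte 0xCA = 11001010 matches 110xxxxx → 2-byte sequence.
Byte 1: 0xCA = 11001010, payload 01010 (5 bits).
Byte 2: 0x9D = 10011101 (10xxxxxx ✓), payload 011101.
Concatenate: 01010011101 = 0x29D (11 bits → U+029D).

U+029D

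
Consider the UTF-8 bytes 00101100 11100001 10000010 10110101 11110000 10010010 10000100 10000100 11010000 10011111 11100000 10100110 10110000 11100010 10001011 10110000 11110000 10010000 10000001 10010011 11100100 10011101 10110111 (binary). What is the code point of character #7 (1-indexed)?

Offset 0: leading byte 0x2C = 00101100 → 1-byte char #1 = 2C.
Offset 1: leading byte 0xE1 = 11100001 → 3-byte char #2 = E1 82 B5.
Offset 4: leading byte 0xF0 = 11110000 → 4-byte char #3 = F0 92 84 84.
Offset 8: leading byte 0xD0 = 11010000 → 2-byte char #4 = D0 9F.
Offset 10: leading byte 0xE0 = 11100000 → 3-byte char #5 = E0 A6 B0.
Offset 13: leading byte 0xE2 = 11100010 → 3-byte char #6 = E2 8B B0.
Offset 16: leading byte 0xF0 = 11110000 → 4-byte char #7 = F0 90 81 93.
Leading byte 0xF0 = 11110000 matches 11110xxx → 4-byte sequence.
Byte 1: 0xF0 = 11110000, payload 000 (3 bits).
Byte 2: 0x90 = 10010000 (10xxxxxx ✓), payload 010000.
Byte 3: 0x81 = 10000001 (10xxxxxx ✓), payload 000001.
Byte 4: 0x93 = 10010011 (10xxxxxx ✓), payload 010011.
Concatenate: 000010000000001010011 = 0x10053 (21 bits → U+10053).

U+10053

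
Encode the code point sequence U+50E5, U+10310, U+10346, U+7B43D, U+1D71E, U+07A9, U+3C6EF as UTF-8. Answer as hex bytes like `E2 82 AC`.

E5 83 A5 F0 90 8C 90 F0 90 8D 86 F1 BB 90 BD F0 9D 9C 9E DE A9 F0 BC 9B AF

U+50E5: 3-byte form → E5 83 A5.
U+10310: 4-byte form → F0 90 8C 90.
U+10346: 4-byte form → F0 90 8D 86.
U+7B43D: 4-byte form → F1 BB 90 BD.
U+1D71E: 4-byte form → F0 9D 9C 9E.
U+07A9: 2-byte form → DE A9.
U+3C6EF: 4-byte form → F0 BC 9B AF.
Concatenated (25 bytes): E5 83 A5 F0 90 8C 90 F0 90 8D 86 F1 BB 90 BD F0 9D 9C 9E DE A9 F0 BC 9B AF.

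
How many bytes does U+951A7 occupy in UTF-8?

U+951A7 = 0x951A7. UTF-8 uses 1 byte below 0x80, 2 below 0x800, 3 below 0x10000, 4 up to 0x10FFFF. 0x951A7 is in U+10000–U+10FFFF → 4 bytes.

4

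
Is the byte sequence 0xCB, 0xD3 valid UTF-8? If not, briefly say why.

invalid (non-continuation byte where continuation expected)

Leading byte 0xCB = 11001011 → 2-byte form.
Byte 2 is 0xD3 = 11010011, which is not 10xxxxxx — expected a continuation byte.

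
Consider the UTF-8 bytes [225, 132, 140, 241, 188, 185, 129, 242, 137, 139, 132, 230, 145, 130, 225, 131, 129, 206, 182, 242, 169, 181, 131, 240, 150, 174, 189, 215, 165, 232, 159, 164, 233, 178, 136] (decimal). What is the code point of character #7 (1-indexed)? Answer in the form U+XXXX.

Offset 0: leading byte 0xE1 = 11100001 → 3-byte char #1 = E1 84 8C.
Offset 3: leading byte 0xF1 = 11110001 → 4-byte char #2 = F1 BC B9 81.
Offset 7: leading byte 0xF2 = 11110010 → 4-byte char #3 = F2 89 8B 84.
Offset 11: leading byte 0xE6 = 11100110 → 3-byte char #4 = E6 91 82.
Offset 14: leading byte 0xE1 = 11100001 → 3-byte char #5 = E1 83 81.
Offset 17: leading byte 0xCE = 11001110 → 2-byte char #6 = CE B6.
Offset 19: leading byte 0xF2 = 11110010 → 4-byte char #7 = F2 A9 B5 83.
Leading byte 0xF2 = 11110010 matches 11110xxx → 4-byte sequence.
Byte 1: 0xF2 = 11110010, payload 010 (3 bits).
Byte 2: 0xA9 = 10101001 (10xxxxxx ✓), payload 101001.
Byte 3: 0xB5 = 10110101 (10xxxxxx ✓), payload 110101.
Byte 4: 0x83 = 10000011 (10xxxxxx ✓), payload 000011.
Concatenate: 010101001110101000011 = 0xA9D43 (21 bits → U+A9D43).

U+A9D43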